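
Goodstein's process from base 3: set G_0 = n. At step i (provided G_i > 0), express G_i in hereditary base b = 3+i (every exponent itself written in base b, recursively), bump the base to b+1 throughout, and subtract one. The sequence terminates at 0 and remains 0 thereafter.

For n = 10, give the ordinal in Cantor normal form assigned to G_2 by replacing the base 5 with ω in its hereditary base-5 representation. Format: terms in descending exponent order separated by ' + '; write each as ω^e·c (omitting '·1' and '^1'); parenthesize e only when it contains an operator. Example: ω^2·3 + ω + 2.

ω·4 + 4

i=0: 10 = 3^2 + 1 (b=3); 3→4: 4^2 + 1 = 17; 17−1 = 16
i=1: 16 = 4^2 (b=4); 4→5: 5^2 = 25; 25−1 = 24
i=2: 24 = 4·5 + 4 (b=5); 5→6: 4·6 + 4 = 28; 28−1 = 27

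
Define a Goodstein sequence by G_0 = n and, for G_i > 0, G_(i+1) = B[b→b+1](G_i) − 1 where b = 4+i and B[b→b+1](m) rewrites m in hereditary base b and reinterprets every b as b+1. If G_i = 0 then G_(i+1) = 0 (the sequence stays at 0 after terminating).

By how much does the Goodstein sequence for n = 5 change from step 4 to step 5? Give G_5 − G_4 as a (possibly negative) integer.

5 —HB4→ 4 + 1 —bump→ 5 + 1 = 6 —(−1)→ 5
5 —HB5→ 5 —bump→ 6 = 6 —(−1)→ 5
5 —HB6→ 5 —bump→ 5 = 5 —(−1)→ 4
4 —HB7→ 4 —bump→ 4 = 4 —(−1)→ 3
3 —HB8→ 3 —bump→ 3 = 3 —(−1)→ 2

-1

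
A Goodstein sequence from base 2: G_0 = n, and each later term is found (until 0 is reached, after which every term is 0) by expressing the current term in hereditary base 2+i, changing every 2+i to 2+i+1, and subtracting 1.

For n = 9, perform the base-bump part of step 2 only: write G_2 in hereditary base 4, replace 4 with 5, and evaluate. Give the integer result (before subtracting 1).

base 2: 9 = 2^(2 + 1) + 1; at 3: 3^(3 + 1) + 1 = 82; next = 81
base 3: 81 = 3^(3 + 1); at 4: 4^(4 + 1) = 1024; next = 1023
base 4: 1023 = 3·4^4 + 3·4^3 + 3·4^2 + 3·4 + 3; at 5: 3·5^5 + 3·5^3 + 3·5^2 + 3·5 + 3 = 9843; next = 9842

9843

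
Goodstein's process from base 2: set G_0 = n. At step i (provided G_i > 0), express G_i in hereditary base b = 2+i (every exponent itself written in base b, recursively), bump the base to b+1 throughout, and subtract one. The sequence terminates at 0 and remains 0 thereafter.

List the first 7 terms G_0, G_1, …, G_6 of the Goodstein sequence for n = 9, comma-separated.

G_0 = 9. HB_2(9) = 2^(2 + 1) + 1. Bump = 82. G_1 = 81.
G_1 = 81. HB_3(81) = 3^(3 + 1). Bump = 1024. G_2 = 1023.
G_2 = 1023. HB_4(1023) = 3·4^4 + 3·4^3 + 3·4^2 + 3·4 + 3. Bump = 9843. G_3 = 9842.
G_3 = 9842. HB_5(9842) = 3·5^5 + 3·5^3 + 3·5^2 + 3·5 + 2. Bump = 140744. G_4 = 140743.
G_4 = 140743. HB_6(140743) = 3·6^6 + 3·6^3 + 3·6^2 + 3·6 + 1. Bump = 2471827. G_5 = 2471826.
G_5 = 2471826. HB_7(2471826) = 3·7^7 + 3·7^3 + 3·7^2 + 3·7. Bump = 50333400. G_6 = 50333399.

9, 81, 1023, 9842, 140743, 2471826, 50333399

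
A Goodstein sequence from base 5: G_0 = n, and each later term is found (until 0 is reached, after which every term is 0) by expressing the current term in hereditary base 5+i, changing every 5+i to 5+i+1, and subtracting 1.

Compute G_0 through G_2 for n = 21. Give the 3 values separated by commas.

21, 24, 27

step 0: 21 = 4·5 + 1; sub 6 for 5: 4·6 + 1; = 25; G_1 = 25−1 = 24
step 1: 24 = 4·6; sub 7 for 6: 4·7; = 28; G_2 = 28−1 = 27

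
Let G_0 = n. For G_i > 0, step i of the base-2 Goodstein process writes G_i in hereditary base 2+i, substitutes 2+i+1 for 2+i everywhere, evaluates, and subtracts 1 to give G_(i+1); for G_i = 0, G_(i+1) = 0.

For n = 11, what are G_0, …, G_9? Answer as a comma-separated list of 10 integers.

(0) 11|_2 = 2^(2 + 1) + 2 + 1 ↦ 3^(3 + 1) + 3 + 1|_3 = 85 ⇒ 84
(1) 84|_3 = 3^(3 + 1) + 3 ↦ 4^(4 + 1) + 4|_4 = 1028 ⇒ 1027
(2) 1027|_4 = 4^(4 + 1) + 3 ↦ 5^(5 + 1) + 3|_5 = 15628 ⇒ 15627
(3) 15627|_5 = 5^(5 + 1) + 2 ↦ 6^(6 + 1) + 2|_6 = 279938 ⇒ 279937
(4) 279937|_6 = 6^(6 + 1) + 1 ↦ 7^(7 + 1) + 1|_7 = 5764802 ⇒ 5764801
(5) 5764801|_7 = 7^(7 + 1) ↦ 8^(8 + 1)|_8 = 134217728 ⇒ 134217727
(6) 134217727|_8 = 7·8^8 + 7·8^7 + 7·8^6 + 7·8^5 + 7·8^4 + 7·8^3 + 7·8^2 + 7·8 + 7 ↦ 7·9^9 + 7·9^7 + 7·9^6 + 7·9^5 + 7·9^4 + 7·9^3 + 7·9^2 + 7·9 + 7|_9 = 2749609303 ⇒ 2749609302
(7) 2749609302|_9 = 7·9^9 + 7·9^7 + 7·9^6 + 7·9^5 + 7·9^4 + 7·9^3 + 7·9^2 + 7·9 + 6 ↦ 7·10^10 + 7·10^7 + 7·10^6 + 7·10^5 + 7·10^4 + 7·10^3 + 7·10^2 + 7·10 + 6|_10 = 70077777776 ⇒ 70077777775
(8) 70077777775|_10 = 7·10^10 + 7·10^7 + 7·10^6 + 7·10^5 + 7·10^4 + 7·10^3 + 7·10^2 + 7·10 + 5 ↦ 7·11^11 + 7·11^7 + 7·11^6 + 7·11^5 + 7·11^4 + 7·11^3 + 7·11^2 + 7·11 + 5|_11 = 1997331745491 ⇒ 1997331745490

11, 84, 1027, 15627, 279937, 5764801, 134217727, 2749609302, 70077777775, 1997331745490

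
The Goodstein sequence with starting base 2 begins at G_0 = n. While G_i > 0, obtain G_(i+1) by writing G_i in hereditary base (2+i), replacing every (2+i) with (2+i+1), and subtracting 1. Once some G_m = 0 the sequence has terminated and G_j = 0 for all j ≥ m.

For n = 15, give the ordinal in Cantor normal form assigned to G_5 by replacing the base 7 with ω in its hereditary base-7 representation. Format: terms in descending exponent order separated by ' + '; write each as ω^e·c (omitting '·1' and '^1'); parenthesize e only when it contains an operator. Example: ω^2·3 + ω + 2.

step 0: 15 = 2^(2 + 1) + 2^2 + 2 + 1; sub 3 for 2: 3^(3 + 1) + 3^3 + 3 + 1; = 112; G_1 = 112−1 = 111
step 1: 111 = 3^(3 + 1) + 3^3 + 3; sub 4 for 3: 4^(4 + 1) + 4^4 + 4; = 1284; G_2 = 1284−1 = 1283
step 2: 1283 = 4^(4 + 1) + 4^4 + 3; sub 5 for 4: 5^(5 + 1) + 5^5 + 3; = 18753; G_3 = 18753−1 = 18752
step 3: 18752 = 5^(5 + 1) + 5^5 + 2; sub 6 for 5: 6^(6 + 1) + 6^6 + 2; = 326594; G_4 = 326594−1 = 326593
step 4: 326593 = 6^(6 + 1) + 6^6 + 1; sub 7 for 6: 7^(7 + 1) + 7^7 + 1; = 6588345; G_5 = 6588345−1 = 6588344
step 5: 6588344 = 7^(7 + 1) + 7^7; sub 8 for 7: 8^(8 + 1) + 8^8; = 150994944; G_6 = 150994944−1 = 150994943

ω^(ω + 1) + ω^ω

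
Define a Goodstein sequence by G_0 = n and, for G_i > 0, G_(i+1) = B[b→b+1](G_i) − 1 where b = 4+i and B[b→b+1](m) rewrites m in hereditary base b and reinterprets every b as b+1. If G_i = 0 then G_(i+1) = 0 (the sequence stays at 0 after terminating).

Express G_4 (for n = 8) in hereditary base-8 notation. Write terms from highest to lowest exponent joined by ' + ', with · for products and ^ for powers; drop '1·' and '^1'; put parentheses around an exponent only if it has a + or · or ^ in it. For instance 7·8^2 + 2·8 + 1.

8 + 1

base 4: 8 = 2·4; at 5: 2·5 = 10; next = 9
base 5: 9 = 5 + 4; at 6: 6 + 4 = 10; next = 9
base 6: 9 = 6 + 3; at 7: 7 + 3 = 10; next = 9
base 7: 9 = 7 + 2; at 8: 8 + 2 = 10; next = 9
base 8: 9 = 8 + 1; at 9: 9 + 1 = 10; next = 9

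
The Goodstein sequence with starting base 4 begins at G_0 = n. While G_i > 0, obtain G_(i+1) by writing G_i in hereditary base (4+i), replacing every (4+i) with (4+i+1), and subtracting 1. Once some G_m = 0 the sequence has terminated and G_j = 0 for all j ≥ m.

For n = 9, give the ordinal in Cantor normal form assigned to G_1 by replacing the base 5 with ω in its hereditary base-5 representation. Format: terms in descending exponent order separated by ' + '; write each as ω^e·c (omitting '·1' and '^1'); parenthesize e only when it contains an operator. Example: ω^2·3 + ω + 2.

ω·2

9 —HB4→ 2·4 + 1 —bump→ 2·5 + 1 = 11 —(−1)→ 10
10 —HB5→ 2·5 —bump→ 2·6 = 12 —(−1)→ 11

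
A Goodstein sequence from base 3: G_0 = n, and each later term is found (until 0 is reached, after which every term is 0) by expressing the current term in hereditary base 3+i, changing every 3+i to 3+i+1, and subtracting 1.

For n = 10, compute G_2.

G_0 = 10. HB_3(10) = 3^2 + 1. Bump = 17. G_1 = 16.
G_1 = 16. HB_4(16) = 4^2. Bump = 25. G_2 = 24.
G_2 = 24. HB_5(24) = 4·5 + 4. Bump = 28. G_3 = 27.

24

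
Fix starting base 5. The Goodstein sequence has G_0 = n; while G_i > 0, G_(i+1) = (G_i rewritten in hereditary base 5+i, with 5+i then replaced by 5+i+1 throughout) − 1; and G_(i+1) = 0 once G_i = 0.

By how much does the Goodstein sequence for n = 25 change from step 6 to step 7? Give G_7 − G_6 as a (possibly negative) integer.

4

G_0 = 25. HB_5(25) = 5^2. Bump = 36. G_1 = 35.
G_1 = 35. HB_6(35) = 5·6 + 5. Bump = 40. G_2 = 39.
G_2 = 39. HB_7(39) = 5·7 + 4. Bump = 44. G_3 = 43.
G_3 = 43. HB_8(43) = 5·8 + 3. Bump = 48. G_4 = 47.
G_4 = 47. HB_9(47) = 5·9 + 2. Bump = 52. G_5 = 51.
G_5 = 51. HB_10(51) = 5·10 + 1. Bump = 56. G_6 = 55.
G_6 = 55. HB_11(55) = 5·11. Bump = 60. G_7 = 59.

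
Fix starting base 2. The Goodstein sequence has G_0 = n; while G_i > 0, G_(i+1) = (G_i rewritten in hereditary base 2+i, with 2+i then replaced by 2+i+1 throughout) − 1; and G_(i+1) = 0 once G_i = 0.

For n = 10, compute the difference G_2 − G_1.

942

10 —HB2→ 2^(2 + 1) + 2 —bump→ 3^(3 + 1) + 3 = 84 —(−1)→ 83
83 —HB3→ 3^(3 + 1) + 2 —bump→ 4^(4 + 1) + 2 = 1026 —(−1)→ 1025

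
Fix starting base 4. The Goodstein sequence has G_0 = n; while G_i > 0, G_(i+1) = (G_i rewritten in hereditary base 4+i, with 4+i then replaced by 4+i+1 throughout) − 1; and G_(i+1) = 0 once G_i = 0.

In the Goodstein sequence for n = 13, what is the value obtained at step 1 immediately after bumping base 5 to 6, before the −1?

18

i=0: 13 = 3·4 + 1 (b=4); 4→5: 3·5 + 1 = 16; 16−1 = 15
i=1: 15 = 3·5 (b=5); 5→6: 3·6 = 18; 18−1 = 17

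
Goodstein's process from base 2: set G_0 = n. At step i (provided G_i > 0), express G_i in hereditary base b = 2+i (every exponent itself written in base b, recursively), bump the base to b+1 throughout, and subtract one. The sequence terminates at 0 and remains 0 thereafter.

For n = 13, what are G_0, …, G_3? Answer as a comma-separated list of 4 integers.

13 —HB2→ 2^(2 + 1) + 2^2 + 1 —bump→ 3^(3 + 1) + 3^3 + 1 = 109 —(−1)→ 108
108 —HB3→ 3^(3 + 1) + 3^3 —bump→ 4^(4 + 1) + 4^4 = 1280 —(−1)→ 1279
1279 —HB4→ 4^(4 + 1) + 3·4^3 + 3·4^2 + 3·4 + 3 —bump→ 5^(5 + 1) + 3·5^3 + 3·5^2 + 3·5 + 3 = 16093 —(−1)→ 16092

13, 108, 1279, 16092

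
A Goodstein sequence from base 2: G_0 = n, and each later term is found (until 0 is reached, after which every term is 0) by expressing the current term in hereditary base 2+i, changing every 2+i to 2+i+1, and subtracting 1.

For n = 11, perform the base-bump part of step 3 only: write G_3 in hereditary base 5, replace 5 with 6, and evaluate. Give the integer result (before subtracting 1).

279938

(0) 11|_2 = 2^(2 + 1) + 2 + 1 ↦ 3^(3 + 1) + 3 + 1|_3 = 85 ⇒ 84
(1) 84|_3 = 3^(3 + 1) + 3 ↦ 4^(4 + 1) + 4|_4 = 1028 ⇒ 1027
(2) 1027|_4 = 4^(4 + 1) + 3 ↦ 5^(5 + 1) + 3|_5 = 15628 ⇒ 15627
(3) 15627|_5 = 5^(5 + 1) + 2 ↦ 6^(6 + 1) + 2|_6 = 279938 ⇒ 279937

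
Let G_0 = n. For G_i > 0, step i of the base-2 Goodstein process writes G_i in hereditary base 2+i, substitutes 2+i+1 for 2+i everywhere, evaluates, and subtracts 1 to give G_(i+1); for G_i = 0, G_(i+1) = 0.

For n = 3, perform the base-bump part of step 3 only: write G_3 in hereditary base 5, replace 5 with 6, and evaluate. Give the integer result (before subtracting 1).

G_0 = 3. HB_2(3) = 2 + 1. Bump = 4. G_1 = 3.
G_1 = 3. HB_3(3) = 3. Bump = 4. G_2 = 3.
G_2 = 3. HB_4(3) = 3. Bump = 3. G_3 = 2.
G_3 = 2. HB_5(2) = 2. Bump = 2. G_4 = 1.

2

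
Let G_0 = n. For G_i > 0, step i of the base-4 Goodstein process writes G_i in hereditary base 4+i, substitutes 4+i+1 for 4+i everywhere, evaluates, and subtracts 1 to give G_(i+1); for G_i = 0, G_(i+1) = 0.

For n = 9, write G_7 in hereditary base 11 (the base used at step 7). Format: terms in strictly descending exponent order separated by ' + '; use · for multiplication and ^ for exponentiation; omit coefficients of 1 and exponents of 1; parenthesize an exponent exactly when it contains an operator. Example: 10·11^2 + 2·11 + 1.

9 —HB4→ 2·4 + 1 —bump→ 2·5 + 1 = 11 —(−1)→ 10
10 —HB5→ 2·5 —bump→ 2·6 = 12 —(−1)→ 11
11 —HB6→ 6 + 5 —bump→ 7 + 5 = 12 —(−1)→ 11
11 —HB7→ 7 + 4 —bump→ 8 + 4 = 12 —(−1)→ 11
11 —HB8→ 8 + 3 —bump→ 9 + 3 = 12 —(−1)→ 11
11 —HB9→ 9 + 2 —bump→ 10 + 2 = 12 —(−1)→ 11
11 —HB10→ 10 + 1 —bump→ 11 + 1 = 12 —(−1)→ 11
11 —HB11→ 11 —bump→ 12 = 12 —(−1)→ 11

11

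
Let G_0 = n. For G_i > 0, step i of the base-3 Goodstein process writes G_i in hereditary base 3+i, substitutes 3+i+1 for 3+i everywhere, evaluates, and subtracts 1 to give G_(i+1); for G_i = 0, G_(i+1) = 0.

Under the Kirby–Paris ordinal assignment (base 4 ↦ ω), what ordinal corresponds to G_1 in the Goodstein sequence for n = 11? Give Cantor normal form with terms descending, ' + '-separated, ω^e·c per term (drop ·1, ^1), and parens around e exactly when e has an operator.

ω^2 + 1

11 —HB3→ 3^2 + 2 —bump→ 4^2 + 2 = 18 —(−1)→ 17
17 —HB4→ 4^2 + 1 —bump→ 5^2 + 1 = 26 —(−1)→ 25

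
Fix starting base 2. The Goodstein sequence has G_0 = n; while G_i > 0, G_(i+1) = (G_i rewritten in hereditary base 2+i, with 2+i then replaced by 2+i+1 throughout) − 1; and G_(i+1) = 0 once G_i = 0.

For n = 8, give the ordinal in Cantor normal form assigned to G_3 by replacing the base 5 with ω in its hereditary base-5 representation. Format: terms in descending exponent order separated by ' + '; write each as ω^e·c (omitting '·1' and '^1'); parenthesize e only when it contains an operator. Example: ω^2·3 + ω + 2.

ω^ω·2 + ω^2·2 + ω·2

G_0 = 8. HB_2(8) = 2^(2 + 1). Bump = 81. G_1 = 80.
G_1 = 80. HB_3(80) = 2·3^3 + 2·3^2 + 2·3 + 2. Bump = 554. G_2 = 553.
G_2 = 553. HB_4(553) = 2·4^4 + 2·4^2 + 2·4 + 1. Bump = 6311. G_3 = 6310.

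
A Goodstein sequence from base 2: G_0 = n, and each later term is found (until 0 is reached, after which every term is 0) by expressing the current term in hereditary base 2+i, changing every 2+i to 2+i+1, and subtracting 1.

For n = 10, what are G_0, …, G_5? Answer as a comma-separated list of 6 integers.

10 —HB2→ 2^(2 + 1) + 2 —bump→ 3^(3 + 1) + 3 = 84 —(−1)→ 83
83 —HB3→ 3^(3 + 1) + 2 —bump→ 4^(4 + 1) + 2 = 1026 —(−1)→ 1025
1025 —HB4→ 4^(4 + 1) + 1 —bump→ 5^(5 + 1) + 1 = 15626 —(−1)→ 15625
15625 —HB5→ 5^(5 + 1) —bump→ 6^(6 + 1) = 279936 —(−1)→ 279935
279935 —HB6→ 5·6^6 + 5·6^5 + 5·6^4 + 5·6^3 + 5·6^2 + 5·6 + 5 —bump→ 5·7^7 + 5·7^5 + 5·7^4 + 5·7^3 + 5·7^2 + 5·7 + 5 = 4215755 —(−1)→ 4215754

10, 83, 1025, 15625, 279935, 4215754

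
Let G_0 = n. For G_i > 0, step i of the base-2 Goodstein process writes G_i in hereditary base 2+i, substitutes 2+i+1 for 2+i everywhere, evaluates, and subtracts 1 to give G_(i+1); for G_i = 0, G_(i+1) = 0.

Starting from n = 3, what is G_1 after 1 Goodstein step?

3

G_0=3  [base 2] 2 + 1  →[2↦3]→  3 + 1 = 4  −1 ⇒ G_1=3
G_1=3  [base 3] 3  →[3↦4]→  4 = 4  −1 ⇒ G_2=3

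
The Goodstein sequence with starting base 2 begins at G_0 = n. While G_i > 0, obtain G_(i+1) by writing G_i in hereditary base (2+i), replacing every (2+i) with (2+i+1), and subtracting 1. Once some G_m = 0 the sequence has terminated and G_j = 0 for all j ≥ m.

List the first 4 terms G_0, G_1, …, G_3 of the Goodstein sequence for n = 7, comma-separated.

(0) 7|_2 = 2^2 + 2 + 1 ↦ 3^3 + 3 + 1|_3 = 31 ⇒ 30
(1) 30|_3 = 3^3 + 3 ↦ 4^4 + 4|_4 = 260 ⇒ 259
(2) 259|_4 = 4^4 + 3 ↦ 5^5 + 3|_5 = 3128 ⇒ 3127

7, 30, 259, 3127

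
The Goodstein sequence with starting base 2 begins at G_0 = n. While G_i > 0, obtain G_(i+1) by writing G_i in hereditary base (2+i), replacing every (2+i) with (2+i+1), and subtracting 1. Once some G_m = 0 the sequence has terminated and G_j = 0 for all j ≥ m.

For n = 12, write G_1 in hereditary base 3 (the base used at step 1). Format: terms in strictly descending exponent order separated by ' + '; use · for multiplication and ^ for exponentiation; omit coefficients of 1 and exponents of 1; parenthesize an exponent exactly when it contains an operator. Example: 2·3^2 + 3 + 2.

G_0=12  [base 2] 2^(2 + 1) + 2^2  →[2↦3]→  3^(3 + 1) + 3^3 = 108  −1 ⇒ G_1=107
G_1=107  [base 3] 3^(3 + 1) + 2·3^2 + 2·3 + 2  →[3↦4]→  4^(4 + 1) + 2·4^2 + 2·4 + 2 = 1066  −1 ⇒ G_2=1065

3^(3 + 1) + 2·3^2 + 2·3 + 2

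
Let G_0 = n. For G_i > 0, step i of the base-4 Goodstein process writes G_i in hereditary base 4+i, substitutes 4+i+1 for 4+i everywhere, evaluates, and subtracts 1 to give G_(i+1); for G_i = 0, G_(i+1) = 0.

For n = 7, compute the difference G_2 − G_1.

0

[0] 7 ≡ 4 + 3 (base 4). Lift 5: 8. −1: 7.
[1] 7 ≡ 5 + 2 (base 5). Lift 6: 8. −1: 7.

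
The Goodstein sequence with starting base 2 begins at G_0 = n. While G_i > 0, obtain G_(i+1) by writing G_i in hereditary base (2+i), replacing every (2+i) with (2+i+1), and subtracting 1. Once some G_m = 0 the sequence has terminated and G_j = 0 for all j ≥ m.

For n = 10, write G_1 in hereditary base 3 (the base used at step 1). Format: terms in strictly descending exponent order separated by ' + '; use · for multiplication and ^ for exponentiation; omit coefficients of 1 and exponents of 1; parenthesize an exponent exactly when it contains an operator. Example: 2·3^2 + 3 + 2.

3^(3 + 1) + 2

step 0: 10 = 2^(2 + 1) + 2; sub 3 for 2: 3^(3 + 1) + 3; = 84; G_1 = 84−1 = 83
step 1: 83 = 3^(3 + 1) + 2; sub 4 for 3: 4^(4 + 1) + 2; = 1026; G_2 = 1026−1 = 1025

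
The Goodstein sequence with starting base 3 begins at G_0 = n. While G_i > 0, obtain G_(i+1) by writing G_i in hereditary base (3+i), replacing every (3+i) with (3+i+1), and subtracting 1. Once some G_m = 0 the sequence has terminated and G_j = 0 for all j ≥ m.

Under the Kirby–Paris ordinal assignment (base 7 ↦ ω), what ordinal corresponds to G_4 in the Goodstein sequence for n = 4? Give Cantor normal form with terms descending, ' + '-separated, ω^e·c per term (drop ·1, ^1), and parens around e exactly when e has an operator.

i=0: 4 = 3 + 1 (b=3); 3→4: 4 + 1 = 5; 5−1 = 4
i=1: 4 = 4 (b=4); 4→5: 5 = 5; 5−1 = 4
i=2: 4 = 4 (b=5); 5→6: 4 = 4; 4−1 = 3
i=3: 3 = 3 (b=6); 6→7: 3 = 3; 3−1 = 2

2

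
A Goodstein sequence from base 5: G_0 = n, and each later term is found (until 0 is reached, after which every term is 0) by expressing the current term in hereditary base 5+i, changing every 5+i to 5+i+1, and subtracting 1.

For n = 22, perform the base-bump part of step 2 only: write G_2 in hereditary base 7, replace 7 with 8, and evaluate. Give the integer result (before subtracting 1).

base 5: 22 = 4·5 + 2; at 6: 4·6 + 2 = 26; next = 25
base 6: 25 = 4·6 + 1; at 7: 4·7 + 1 = 29; next = 28
base 7: 28 = 4·7; at 8: 4·8 = 32; next = 31

32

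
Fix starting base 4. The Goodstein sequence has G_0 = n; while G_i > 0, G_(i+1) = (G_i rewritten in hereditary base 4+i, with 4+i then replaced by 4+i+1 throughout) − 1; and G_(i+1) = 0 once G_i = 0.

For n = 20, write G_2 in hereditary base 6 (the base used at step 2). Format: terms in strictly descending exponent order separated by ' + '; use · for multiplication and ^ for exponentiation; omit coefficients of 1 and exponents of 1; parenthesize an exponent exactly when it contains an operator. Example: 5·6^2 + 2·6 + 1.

6^2 + 3

G_0 = 20. HB_4(20) = 4^2 + 4. Bump = 30. G_1 = 29.
G_1 = 29. HB_5(29) = 5^2 + 4. Bump = 40. G_2 = 39.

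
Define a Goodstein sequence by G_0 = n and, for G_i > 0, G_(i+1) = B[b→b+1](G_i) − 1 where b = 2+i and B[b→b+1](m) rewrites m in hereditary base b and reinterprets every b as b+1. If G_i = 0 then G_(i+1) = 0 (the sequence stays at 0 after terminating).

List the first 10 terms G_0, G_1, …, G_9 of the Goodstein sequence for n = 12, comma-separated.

12, 107, 1065, 15685, 280019, 5764910, 134217867, 3486784574, 100000000211, 3138428376974

[0] 12 ≡ 2^(2 + 1) + 2^2 (base 2). Lift 3: 108. −1: 107.
[1] 107 ≡ 3^(3 + 1) + 2·3^2 + 2·3 + 2 (base 3). Lift 4: 1066. −1: 1065.
[2] 1065 ≡ 4^(4 + 1) + 2·4^2 + 2·4 + 1 (base 4). Lift 5: 15686. −1: 15685.
[3] 15685 ≡ 5^(5 + 1) + 2·5^2 + 2·5 (base 5). Lift 6: 280020. −1: 280019.
[4] 280019 ≡ 6^(6 + 1) + 2·6^2 + 6 + 5 (base 6). Lift 7: 5764911. −1: 5764910.
[5] 5764910 ≡ 7^(7 + 1) + 2·7^2 + 7 + 4 (base 7). Lift 8: 134217868. −1: 134217867.
[6] 134217867 ≡ 8^(8 + 1) + 2·8^2 + 8 + 3 (base 8). Lift 9: 3486784575. −1: 3486784574.
[7] 3486784574 ≡ 9^(9 + 1) + 2·9^2 + 9 + 2 (base 9). Lift 10: 100000000212. −1: 100000000211.
[8] 100000000211 ≡ 10^(10 + 1) + 2·10^2 + 10 + 1 (base 10). Lift 11: 3138428376975. −1: 3138428376974.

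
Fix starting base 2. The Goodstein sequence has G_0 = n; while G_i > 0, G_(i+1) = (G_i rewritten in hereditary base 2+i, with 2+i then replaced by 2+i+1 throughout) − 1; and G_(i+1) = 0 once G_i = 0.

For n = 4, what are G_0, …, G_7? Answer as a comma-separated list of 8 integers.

step 0: 4 = 2^2; sub 3 for 2: 3^3; = 27; G_1 = 27−1 = 26
step 1: 26 = 2·3^2 + 2·3 + 2; sub 4 for 3: 2·4^2 + 2·4 + 2; = 42; G_2 = 42−1 = 41
step 2: 41 = 2·4^2 + 2·4 + 1; sub 5 for 4: 2·5^2 + 2·5 + 1; = 61; G_3 = 61−1 = 60
step 3: 60 = 2·5^2 + 2·5; sub 6 for 5: 2·6^2 + 2·6; = 84; G_4 = 84−1 = 83
step 4: 83 = 2·6^2 + 6 + 5; sub 7 for 6: 2·7^2 + 7 + 5; = 110; G_5 = 110−1 = 109
step 5: 109 = 2·7^2 + 7 + 4; sub 8 for 7: 2·8^2 + 8 + 4; = 140; G_6 = 140−1 = 139
step 6: 139 = 2·8^2 + 8 + 3; sub 9 for 8: 2·9^2 + 9 + 3; = 174; G_7 = 174−1 = 173

4, 26, 41, 60, 83, 109, 139, 173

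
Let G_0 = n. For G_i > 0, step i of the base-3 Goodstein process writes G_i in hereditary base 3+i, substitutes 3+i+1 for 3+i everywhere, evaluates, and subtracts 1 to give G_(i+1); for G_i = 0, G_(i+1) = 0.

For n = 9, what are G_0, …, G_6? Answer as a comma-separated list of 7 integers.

9, 15, 17, 19, 21, 23, 24

step 0: 9 = 3^2; sub 4 for 3: 4^2; = 16; G_1 = 16−1 = 15
step 1: 15 = 3·4 + 3; sub 5 for 4: 3·5 + 3; = 18; G_2 = 18−1 = 17
step 2: 17 = 3·5 + 2; sub 6 for 5: 3·6 + 2; = 20; G_3 = 20−1 = 19
step 3: 19 = 3·6 + 1; sub 7 for 6: 3·7 + 1; = 22; G_4 = 22−1 = 21
step 4: 21 = 3·7; sub 8 for 7: 3·8; = 24; G_5 = 24−1 = 23
step 5: 23 = 2·8 + 7; sub 9 for 8: 2·9 + 7; = 25; G_6 = 25−1 = 24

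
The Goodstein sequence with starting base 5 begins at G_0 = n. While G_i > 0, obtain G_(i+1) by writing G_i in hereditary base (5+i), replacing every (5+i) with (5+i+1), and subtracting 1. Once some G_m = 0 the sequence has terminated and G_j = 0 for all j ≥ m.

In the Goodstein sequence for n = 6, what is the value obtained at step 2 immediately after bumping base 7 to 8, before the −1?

6

(0) 6|_5 = 5 + 1 ↦ 6 + 1|_6 = 7 ⇒ 6
(1) 6|_6 = 6 ↦ 7|_7 = 7 ⇒ 6
(2) 6|_7 = 6 ↦ 6|_8 = 6 ⇒ 5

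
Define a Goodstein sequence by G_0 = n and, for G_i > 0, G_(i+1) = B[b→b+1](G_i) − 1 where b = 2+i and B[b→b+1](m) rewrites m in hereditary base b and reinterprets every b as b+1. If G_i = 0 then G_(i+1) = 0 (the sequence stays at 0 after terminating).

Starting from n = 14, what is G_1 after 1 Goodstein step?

110

14 —HB2→ 2^(2 + 1) + 2^2 + 2 —bump→ 3^(3 + 1) + 3^3 + 3 = 111 —(−1)→ 110
110 —HB3→ 3^(3 + 1) + 3^3 + 2 —bump→ 4^(4 + 1) + 4^4 + 2 = 1282 —(−1)→ 1281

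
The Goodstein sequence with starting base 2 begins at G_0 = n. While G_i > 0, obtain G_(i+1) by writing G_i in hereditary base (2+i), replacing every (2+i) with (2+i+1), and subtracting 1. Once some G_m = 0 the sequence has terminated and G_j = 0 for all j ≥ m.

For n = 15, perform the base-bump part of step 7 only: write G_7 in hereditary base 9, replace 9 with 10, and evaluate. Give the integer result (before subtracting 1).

G_0=15  [base 2] 2^(2 + 1) + 2^2 + 2 + 1  →[2↦3]→  3^(3 + 1) + 3^3 + 3 + 1 = 112  −1 ⇒ G_1=111
G_1=111  [base 3] 3^(3 + 1) + 3^3 + 3  →[3↦4]→  4^(4 + 1) + 4^4 + 4 = 1284  −1 ⇒ G_2=1283
G_2=1283  [base 4] 4^(4 + 1) + 4^4 + 3  →[4↦5]→  5^(5 + 1) + 5^5 + 3 = 18753  −1 ⇒ G_3=18752
G_3=18752  [base 5] 5^(5 + 1) + 5^5 + 2  →[5↦6]→  6^(6 + 1) + 6^6 + 2 = 326594  −1 ⇒ G_4=326593
G_4=326593  [base 6] 6^(6 + 1) + 6^6 + 1  →[6↦7]→  7^(7 + 1) + 7^7 + 1 = 6588345  −1 ⇒ G_5=6588344
G_5=6588344  [base 7] 7^(7 + 1) + 7^7  →[7↦8]→  8^(8 + 1) + 8^8 = 150994944  −1 ⇒ G_6=150994943
G_6=150994943  [base 8] 8^(8 + 1) + 7·8^7 + 7·8^6 + 7·8^5 + 7·8^4 + 7·8^3 + 7·8^2 + 7·8 + 7  →[8↦9]→  9^(9 + 1) + 7·9^7 + 7·9^6 + 7·9^5 + 7·9^4 + 7·9^3 + 7·9^2 + 7·9 + 7 = 3524450281  −1 ⇒ G_7=3524450280
G_7=3524450280  [base 9] 9^(9 + 1) + 7·9^7 + 7·9^6 + 7·9^5 + 7·9^4 + 7·9^3 + 7·9^2 + 7·9 + 6  →[9↦10]→  10^(10 + 1) + 7·10^7 + 7·10^6 + 7·10^5 + 7·10^4 + 7·10^3 + 7·10^2 + 7·10 + 6 = 100077777776  −1 ⇒ G_8=100077777775

100077777776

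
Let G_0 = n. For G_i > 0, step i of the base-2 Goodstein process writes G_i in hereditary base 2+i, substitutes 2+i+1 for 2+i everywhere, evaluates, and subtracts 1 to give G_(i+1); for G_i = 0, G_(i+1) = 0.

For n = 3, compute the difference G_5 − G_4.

(0) 3|_2 = 2 + 1 ↦ 3 + 1|_3 = 4 ⇒ 3
(1) 3|_3 = 3 ↦ 4|_4 = 4 ⇒ 3
(2) 3|_4 = 3 ↦ 3|_5 = 3 ⇒ 2
(3) 2|_5 = 2 ↦ 2|_6 = 2 ⇒ 1
(4) 1|_6 = 1 ↦ 1|_7 = 1 ⇒ 0

-1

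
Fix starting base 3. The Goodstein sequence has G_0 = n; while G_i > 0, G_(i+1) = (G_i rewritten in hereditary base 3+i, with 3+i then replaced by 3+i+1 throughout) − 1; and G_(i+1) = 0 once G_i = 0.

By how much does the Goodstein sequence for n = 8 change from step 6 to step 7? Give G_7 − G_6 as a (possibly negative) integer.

[0] 8 ≡ 2·3 + 2 (base 3). Lift 4: 10. −1: 9.
[1] 9 ≡ 2·4 + 1 (base 4). Lift 5: 11. −1: 10.
[2] 10 ≡ 2·5 (base 5). Lift 6: 12. −1: 11.
[3] 11 ≡ 6 + 5 (base 6). Lift 7: 12. −1: 11.
[4] 11 ≡ 7 + 4 (base 7). Lift 8: 12. −1: 11.
[5] 11 ≡ 8 + 3 (base 8). Lift 9: 12. −1: 11.
[6] 11 ≡ 9 + 2 (base 9). Lift 10: 12. −1: 11.

0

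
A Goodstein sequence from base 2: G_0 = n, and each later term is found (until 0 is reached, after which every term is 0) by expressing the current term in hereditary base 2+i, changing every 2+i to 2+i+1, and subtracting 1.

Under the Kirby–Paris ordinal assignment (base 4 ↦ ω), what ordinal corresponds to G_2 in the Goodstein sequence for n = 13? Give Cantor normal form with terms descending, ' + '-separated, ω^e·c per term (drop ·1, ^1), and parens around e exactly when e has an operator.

ω^(ω + 1) + ω^3·3 + ω^2·3 + ω·3 + 3

i=0: 13 = 2^(2 + 1) + 2^2 + 1 (b=2); 2→3: 3^(3 + 1) + 3^3 + 1 = 109; 109−1 = 108
i=1: 108 = 3^(3 + 1) + 3^3 (b=3); 3→4: 4^(4 + 1) + 4^4 = 1280; 1280−1 = 1279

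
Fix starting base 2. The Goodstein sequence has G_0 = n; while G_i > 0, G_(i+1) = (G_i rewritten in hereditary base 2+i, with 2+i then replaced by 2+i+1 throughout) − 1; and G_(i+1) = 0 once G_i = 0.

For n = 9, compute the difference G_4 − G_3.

130901

9 —HB2→ 2^(2 + 1) + 1 —bump→ 3^(3 + 1) + 1 = 82 —(−1)→ 81
81 —HB3→ 3^(3 + 1) —bump→ 4^(4 + 1) = 1024 —(−1)→ 1023
1023 —HB4→ 3·4^4 + 3·4^3 + 3·4^2 + 3·4 + 3 —bump→ 3·5^5 + 3·5^3 + 3·5^2 + 3·5 + 3 = 9843 —(−1)→ 9842
9842 —HB5→ 3·5^5 + 3·5^3 + 3·5^2 + 3·5 + 2 —bump→ 3·6^6 + 3·6^3 + 3·6^2 + 3·6 + 2 = 140744 —(−1)→ 140743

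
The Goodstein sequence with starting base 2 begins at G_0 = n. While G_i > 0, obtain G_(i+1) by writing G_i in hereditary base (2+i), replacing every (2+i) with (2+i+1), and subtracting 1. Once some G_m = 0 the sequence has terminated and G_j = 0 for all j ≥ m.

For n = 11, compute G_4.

279937

G_0=11  [base 2] 2^(2 + 1) + 2 + 1  →[2↦3]→  3^(3 + 1) + 3 + 1 = 85  −1 ⇒ G_1=84
G_1=84  [base 3] 3^(3 + 1) + 3  →[3↦4]→  4^(4 + 1) + 4 = 1028  −1 ⇒ G_2=1027
G_2=1027  [base 4] 4^(4 + 1) + 3  →[4↦5]→  5^(5 + 1) + 3 = 15628  −1 ⇒ G_3=15627
G_3=15627  [base 5] 5^(5 + 1) + 2  →[5↦6]→  6^(6 + 1) + 2 = 279938  −1 ⇒ G_4=279937
G_4=279937  [base 6] 6^(6 + 1) + 1  →[6↦7]→  7^(7 + 1) + 1 = 5764802  −1 ⇒ G_5=5764801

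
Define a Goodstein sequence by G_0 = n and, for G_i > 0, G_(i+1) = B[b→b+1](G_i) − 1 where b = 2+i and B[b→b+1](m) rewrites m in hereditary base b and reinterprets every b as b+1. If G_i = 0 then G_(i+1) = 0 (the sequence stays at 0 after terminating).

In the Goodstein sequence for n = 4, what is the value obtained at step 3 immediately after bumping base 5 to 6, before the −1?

84

G_0=4  [base 2] 2^2  →[2↦3]→  3^3 = 27  −1 ⇒ G_1=26
G_1=26  [base 3] 2·3^2 + 2·3 + 2  →[3↦4]→  2·4^2 + 2·4 + 2 = 42  −1 ⇒ G_2=41
G_2=41  [base 4] 2·4^2 + 2·4 + 1  →[4↦5]→  2·5^2 + 2·5 + 1 = 61  −1 ⇒ G_3=60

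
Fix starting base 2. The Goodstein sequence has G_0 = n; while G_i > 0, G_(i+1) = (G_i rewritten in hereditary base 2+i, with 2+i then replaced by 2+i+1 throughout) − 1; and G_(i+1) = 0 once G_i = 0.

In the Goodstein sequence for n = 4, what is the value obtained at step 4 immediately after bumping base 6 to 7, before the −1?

110

(0) 4|_2 = 2^2 ↦ 3^3|_3 = 27 ⇒ 26
(1) 26|_3 = 2·3^2 + 2·3 + 2 ↦ 2·4^2 + 2·4 + 2|_4 = 42 ⇒ 41
(2) 41|_4 = 2·4^2 + 2·4 + 1 ↦ 2·5^2 + 2·5 + 1|_5 = 61 ⇒ 60
(3) 60|_5 = 2·5^2 + 2·5 ↦ 2·6^2 + 2·6|_6 = 84 ⇒ 83
(4) 83|_6 = 2·6^2 + 6 + 5 ↦ 2·7^2 + 7 + 5|_7 = 110 ⇒ 109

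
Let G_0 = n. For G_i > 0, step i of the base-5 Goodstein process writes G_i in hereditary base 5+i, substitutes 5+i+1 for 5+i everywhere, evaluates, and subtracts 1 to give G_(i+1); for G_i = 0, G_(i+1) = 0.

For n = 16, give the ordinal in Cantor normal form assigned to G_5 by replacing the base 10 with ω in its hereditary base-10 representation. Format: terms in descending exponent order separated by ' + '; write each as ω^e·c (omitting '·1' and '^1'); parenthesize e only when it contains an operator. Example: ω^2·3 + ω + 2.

ω·2 + 3

16 —HB5→ 3·5 + 1 —bump→ 3·6 + 1 = 19 —(−1)→ 18
18 —HB6→ 3·6 —bump→ 3·7 = 21 —(−1)→ 20
20 —HB7→ 2·7 + 6 —bump→ 2·8 + 6 = 22 —(−1)→ 21
21 —HB8→ 2·8 + 5 —bump→ 2·9 + 5 = 23 —(−1)→ 22
22 —HB9→ 2·9 + 4 —bump→ 2·10 + 4 = 24 —(−1)→ 23
23 —HB10→ 2·10 + 3 —bump→ 2·11 + 3 = 25 —(−1)→ 24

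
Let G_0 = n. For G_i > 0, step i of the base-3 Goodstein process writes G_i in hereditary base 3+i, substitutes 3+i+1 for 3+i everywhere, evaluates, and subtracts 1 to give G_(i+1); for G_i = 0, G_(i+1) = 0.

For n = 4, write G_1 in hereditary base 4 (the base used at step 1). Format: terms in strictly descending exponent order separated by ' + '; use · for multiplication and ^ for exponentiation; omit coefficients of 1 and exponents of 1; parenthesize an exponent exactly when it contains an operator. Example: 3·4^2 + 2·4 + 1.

4 —HB3→ 3 + 1 —bump→ 4 + 1 = 5 —(−1)→ 4
4 —HB4→ 4 —bump→ 5 = 5 —(−1)→ 4

4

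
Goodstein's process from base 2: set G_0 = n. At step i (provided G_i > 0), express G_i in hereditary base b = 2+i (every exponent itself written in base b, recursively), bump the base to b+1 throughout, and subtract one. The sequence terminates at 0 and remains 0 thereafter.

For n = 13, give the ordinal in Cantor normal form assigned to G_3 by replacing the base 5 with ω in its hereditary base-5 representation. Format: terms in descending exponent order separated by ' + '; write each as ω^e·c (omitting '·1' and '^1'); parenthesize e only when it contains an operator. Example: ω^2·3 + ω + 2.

base 2: 13 = 2^(2 + 1) + 2^2 + 1; at 3: 3^(3 + 1) + 3^3 + 1 = 109; next = 108
base 3: 108 = 3^(3 + 1) + 3^3; at 4: 4^(4 + 1) + 4^4 = 1280; next = 1279
base 4: 1279 = 4^(4 + 1) + 3·4^3 + 3·4^2 + 3·4 + 3; at 5: 5^(5 + 1) + 3·5^3 + 3·5^2 + 3·5 + 3 = 16093; next = 16092
base 5: 16092 = 5^(5 + 1) + 3·5^3 + 3·5^2 + 3·5 + 2; at 6: 6^(6 + 1) + 3·6^3 + 3·6^2 + 3·6 + 2 = 280712; next = 280711

ω^(ω + 1) + ω^3·3 + ω^2·3 + ω·3 + 2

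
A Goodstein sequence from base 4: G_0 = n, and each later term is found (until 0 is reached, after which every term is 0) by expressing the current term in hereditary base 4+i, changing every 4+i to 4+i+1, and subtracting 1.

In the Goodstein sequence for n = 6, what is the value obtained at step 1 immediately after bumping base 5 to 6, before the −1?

7

[0] 6 ≡ 4 + 2 (base 4). Lift 5: 7. −1: 6.
[1] 6 ≡ 5 + 1 (base 5). Lift 6: 7. −1: 6.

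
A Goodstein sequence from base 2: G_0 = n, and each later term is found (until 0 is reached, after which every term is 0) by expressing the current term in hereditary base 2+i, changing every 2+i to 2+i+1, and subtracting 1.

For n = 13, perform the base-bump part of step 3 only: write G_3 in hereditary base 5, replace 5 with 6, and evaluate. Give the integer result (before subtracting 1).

280712

base 2: 13 = 2^(2 + 1) + 2^2 + 1; at 3: 3^(3 + 1) + 3^3 + 1 = 109; next = 108
base 3: 108 = 3^(3 + 1) + 3^3; at 4: 4^(4 + 1) + 4^4 = 1280; next = 1279
base 4: 1279 = 4^(4 + 1) + 3·4^3 + 3·4^2 + 3·4 + 3; at 5: 5^(5 + 1) + 3·5^3 + 3·5^2 + 3·5 + 3 = 16093; next = 16092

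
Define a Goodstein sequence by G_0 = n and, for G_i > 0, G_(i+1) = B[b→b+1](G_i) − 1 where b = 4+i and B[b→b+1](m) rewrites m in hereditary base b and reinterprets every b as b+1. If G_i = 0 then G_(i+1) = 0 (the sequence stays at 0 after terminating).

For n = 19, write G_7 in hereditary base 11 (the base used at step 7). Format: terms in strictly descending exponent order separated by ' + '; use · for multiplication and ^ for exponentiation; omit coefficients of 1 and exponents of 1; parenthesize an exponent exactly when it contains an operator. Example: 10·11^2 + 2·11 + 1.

[0] 19 ≡ 4^2 + 3 (base 4). Lift 5: 28. −1: 27.
[1] 27 ≡ 5^2 + 2 (base 5). Lift 6: 38. −1: 37.
[2] 37 ≡ 6^2 + 1 (base 6). Lift 7: 50. −1: 49.
[3] 49 ≡ 7^2 (base 7). Lift 8: 64. −1: 63.
[4] 63 ≡ 7·8 + 7 (base 8). Lift 9: 70. −1: 69.
[5] 69 ≡ 7·9 + 6 (base 9). Lift 10: 76. −1: 75.
[6] 75 ≡ 7·10 + 5 (base 10). Lift 11: 82. −1: 81.

7·11 + 4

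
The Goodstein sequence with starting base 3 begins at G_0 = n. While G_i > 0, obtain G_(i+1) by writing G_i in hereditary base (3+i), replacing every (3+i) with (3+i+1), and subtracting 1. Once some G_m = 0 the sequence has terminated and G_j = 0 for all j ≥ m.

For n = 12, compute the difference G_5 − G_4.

14

G_0 = 12. HB_3(12) = 3^2 + 3. Bump = 20. G_1 = 19.
G_1 = 19. HB_4(19) = 4^2 + 3. Bump = 28. G_2 = 27.
G_2 = 27. HB_5(27) = 5^2 + 2. Bump = 38. G_3 = 37.
G_3 = 37. HB_6(37) = 6^2 + 1. Bump = 50. G_4 = 49.
G_4 = 49. HB_7(49) = 7^2. Bump = 64. G_5 = 63.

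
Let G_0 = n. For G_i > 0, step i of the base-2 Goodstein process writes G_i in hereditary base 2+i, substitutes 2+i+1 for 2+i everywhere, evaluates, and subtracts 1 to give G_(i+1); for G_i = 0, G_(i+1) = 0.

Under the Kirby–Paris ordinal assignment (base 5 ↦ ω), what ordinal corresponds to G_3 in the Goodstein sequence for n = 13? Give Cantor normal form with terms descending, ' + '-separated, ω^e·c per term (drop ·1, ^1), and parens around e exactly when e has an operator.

i=0: 13 = 2^(2 + 1) + 2^2 + 1 (b=2); 2→3: 3^(3 + 1) + 3^3 + 1 = 109; 109−1 = 108
i=1: 108 = 3^(3 + 1) + 3^3 (b=3); 3→4: 4^(4 + 1) + 4^4 = 1280; 1280−1 = 1279
i=2: 1279 = 4^(4 + 1) + 3·4^3 + 3·4^2 + 3·4 + 3 (b=4); 4→5: 5^(5 + 1) + 3·5^3 + 3·5^2 + 3·5 + 3 = 16093; 16093−1 = 16092
i=3: 16092 = 5^(5 + 1) + 3·5^3 + 3·5^2 + 3·5 + 2 (b=5); 5→6: 6^(6 + 1) + 3·6^3 + 3·6^2 + 3·6 + 2 = 280712; 280712−1 = 280711

ω^(ω + 1) + ω^3·3 + ω^2·3 + ω·3 + 2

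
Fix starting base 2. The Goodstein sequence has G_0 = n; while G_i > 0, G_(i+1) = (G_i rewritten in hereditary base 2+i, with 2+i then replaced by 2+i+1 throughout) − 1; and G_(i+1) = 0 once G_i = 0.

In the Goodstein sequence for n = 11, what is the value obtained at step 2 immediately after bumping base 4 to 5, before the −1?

15628

i=0: 11 = 2^(2 + 1) + 2 + 1 (b=2); 2→3: 3^(3 + 1) + 3 + 1 = 85; 85−1 = 84
i=1: 84 = 3^(3 + 1) + 3 (b=3); 3→4: 4^(4 + 1) + 4 = 1028; 1028−1 = 1027
i=2: 1027 = 4^(4 + 1) + 3 (b=4); 4→5: 5^(5 + 1) + 3 = 15628; 15628−1 = 15627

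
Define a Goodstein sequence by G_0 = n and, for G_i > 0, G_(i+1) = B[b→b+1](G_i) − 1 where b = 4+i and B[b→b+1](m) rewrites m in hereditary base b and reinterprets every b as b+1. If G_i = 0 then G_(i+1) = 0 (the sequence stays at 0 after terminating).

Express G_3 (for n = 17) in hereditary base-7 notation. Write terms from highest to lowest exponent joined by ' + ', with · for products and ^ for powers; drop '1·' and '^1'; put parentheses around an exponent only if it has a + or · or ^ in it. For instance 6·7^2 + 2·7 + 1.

5·7 + 4

G_0=17  [base 4] 4^2 + 1  →[4↦5]→  5^2 + 1 = 26  −1 ⇒ G_1=25
G_1=25  [base 5] 5^2  →[5↦6]→  6^2 = 36  −1 ⇒ G_2=35
G_2=35  [base 6] 5·6 + 5  →[6↦7]→  5·7 + 5 = 40  −1 ⇒ G_3=39
G_3=39  [base 7] 5·7 + 4  →[7↦8]→  5·8 + 4 = 44  −1 ⇒ G_4=43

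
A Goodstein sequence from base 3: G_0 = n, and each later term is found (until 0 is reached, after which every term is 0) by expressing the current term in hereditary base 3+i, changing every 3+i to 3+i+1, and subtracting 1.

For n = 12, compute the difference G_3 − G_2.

step 0: 12 = 3^2 + 3; sub 4 for 3: 4^2 + 4; = 20; G_1 = 20−1 = 19
step 1: 19 = 4^2 + 3; sub 5 for 4: 5^2 + 3; = 28; G_2 = 28−1 = 27
step 2: 27 = 5^2 + 2; sub 6 for 5: 6^2 + 2; = 38; G_3 = 38−1 = 37

10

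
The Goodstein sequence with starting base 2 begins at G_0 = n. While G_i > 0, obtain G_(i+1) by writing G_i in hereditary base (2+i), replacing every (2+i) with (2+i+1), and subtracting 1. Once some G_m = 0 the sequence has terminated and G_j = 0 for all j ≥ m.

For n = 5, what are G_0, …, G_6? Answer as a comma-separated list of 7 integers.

5, 27, 255, 467, 775, 1197, 1751

G_0 = 5. HB_2(5) = 2^2 + 1. Bump = 28. G_1 = 27.
G_1 = 27. HB_3(27) = 3^3. Bump = 256. G_2 = 255.
G_2 = 255. HB_4(255) = 3·4^3 + 3·4^2 + 3·4 + 3. Bump = 468. G_3 = 467.
G_3 = 467. HB_5(467) = 3·5^3 + 3·5^2 + 3·5 + 2. Bump = 776. G_4 = 775.
G_4 = 775. HB_6(775) = 3·6^3 + 3·6^2 + 3·6 + 1. Bump = 1198. G_5 = 1197.
G_5 = 1197. HB_7(1197) = 3·7^3 + 3·7^2 + 3·7. Bump = 1752. G_6 = 1751.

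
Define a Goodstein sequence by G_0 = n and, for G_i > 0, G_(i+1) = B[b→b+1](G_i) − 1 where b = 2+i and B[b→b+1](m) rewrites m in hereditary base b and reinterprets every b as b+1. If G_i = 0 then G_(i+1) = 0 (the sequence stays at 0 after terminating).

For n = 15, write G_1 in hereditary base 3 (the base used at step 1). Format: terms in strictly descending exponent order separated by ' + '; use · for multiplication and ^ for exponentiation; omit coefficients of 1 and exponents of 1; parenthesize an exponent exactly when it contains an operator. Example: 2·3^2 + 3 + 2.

15 —HB2→ 2^(2 + 1) + 2^2 + 2 + 1 —bump→ 3^(3 + 1) + 3^3 + 3 + 1 = 112 —(−1)→ 111
111 —HB3→ 3^(3 + 1) + 3^3 + 3 —bump→ 4^(4 + 1) + 4^4 + 4 = 1284 —(−1)→ 1283

3^(3 + 1) + 3^3 + 3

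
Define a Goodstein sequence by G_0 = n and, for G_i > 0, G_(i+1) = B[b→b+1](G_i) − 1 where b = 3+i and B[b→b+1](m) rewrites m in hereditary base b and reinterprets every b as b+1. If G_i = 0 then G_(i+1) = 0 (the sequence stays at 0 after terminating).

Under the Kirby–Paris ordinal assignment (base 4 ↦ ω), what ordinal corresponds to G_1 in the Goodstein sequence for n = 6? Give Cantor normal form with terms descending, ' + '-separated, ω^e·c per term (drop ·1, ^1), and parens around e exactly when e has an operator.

i=0: 6 = 2·3 (b=3); 3→4: 2·4 = 8; 8−1 = 7
i=1: 7 = 4 + 3 (b=4); 4→5: 5 + 3 = 8; 8−1 = 7

ω + 3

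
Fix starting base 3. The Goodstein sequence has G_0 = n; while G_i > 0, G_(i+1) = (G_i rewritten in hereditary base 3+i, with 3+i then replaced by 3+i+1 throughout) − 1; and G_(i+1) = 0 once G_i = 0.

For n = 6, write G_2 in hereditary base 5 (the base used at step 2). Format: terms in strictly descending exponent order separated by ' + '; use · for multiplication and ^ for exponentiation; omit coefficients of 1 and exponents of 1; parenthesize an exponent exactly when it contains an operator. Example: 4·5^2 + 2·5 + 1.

i=0: 6 = 2·3 (b=3); 3→4: 2·4 = 8; 8−1 = 7
i=1: 7 = 4 + 3 (b=4); 4→5: 5 + 3 = 8; 8−1 = 7
i=2: 7 = 5 + 2 (b=5); 5→6: 6 + 2 = 8; 8−1 = 7

5 + 2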